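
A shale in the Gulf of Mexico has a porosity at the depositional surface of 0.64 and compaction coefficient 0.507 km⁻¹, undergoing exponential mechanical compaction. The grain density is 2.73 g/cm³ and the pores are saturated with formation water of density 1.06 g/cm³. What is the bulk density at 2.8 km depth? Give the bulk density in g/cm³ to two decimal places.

2.47 g/cm³

Porosity at depth: phi = 0.64·exp(−0.507×2.8) = 0.64×0.2418 = 0.1548
Bulk density: ρ_b = (1−phi)ρ_g + phi·ρ_f = 0.8452×2.73 + 0.1548×1.06
       = 2.308 + 0.164 = 2.472 g/cm³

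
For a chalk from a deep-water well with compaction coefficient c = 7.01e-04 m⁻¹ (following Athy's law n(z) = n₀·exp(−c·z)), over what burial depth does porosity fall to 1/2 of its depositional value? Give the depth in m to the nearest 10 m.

990 m

Working in km (1 km = 1000 m; c in km⁻¹ = c in m⁻¹ × 1000):
n/n₀ = 1/2 ⇒ exp(−c·z) = 1/2 ⇒ z = ln(2) / c
z = 0.6931 / 0.701 = 0.989 km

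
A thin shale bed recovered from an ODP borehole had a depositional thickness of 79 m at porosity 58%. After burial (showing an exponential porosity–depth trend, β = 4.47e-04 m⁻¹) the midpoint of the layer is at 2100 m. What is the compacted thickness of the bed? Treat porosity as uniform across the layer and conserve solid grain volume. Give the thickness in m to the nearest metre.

43 m

Working in km (1 km = 1000 m; β in km⁻¹ = β in m⁻¹ × 1000):
Porosity at 2.1 km: n = 0.58·exp(−0.447×2.1) = 0.2269
Solid-volume conservation: h(1−n) = h₀(1−n₀) ⇒ h = h₀·(1−n₀)/(1−n)
h = 0.079 × (1 − 0.58)/(1 − 0.2269) = 0.079 × 0.5432 = 0.0429 km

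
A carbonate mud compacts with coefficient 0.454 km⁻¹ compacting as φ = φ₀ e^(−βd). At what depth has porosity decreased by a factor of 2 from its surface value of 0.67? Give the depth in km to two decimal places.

1.53 km

φ/φ₀ = 1/2 ⇒ exp(−β·d) = 1/2 ⇒ d = ln(2) / β
d = 0.6931 / 0.454 = 1.527 km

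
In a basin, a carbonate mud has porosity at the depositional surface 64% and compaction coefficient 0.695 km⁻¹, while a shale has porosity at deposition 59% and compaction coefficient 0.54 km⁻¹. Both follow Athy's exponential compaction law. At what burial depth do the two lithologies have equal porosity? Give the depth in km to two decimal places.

Set phi₀ₐ e^(−βₐz) = phi₀ᵦ e^(−βᵦz) ⇒ ln(phi₀ₐ/phi₀ᵦ) = (βₐ − βᵦ)·z
z = ln(0.64/0.59) / (0.695 − 0.54) = 0.0813 / 0.155 = 0.525 km

0.52 km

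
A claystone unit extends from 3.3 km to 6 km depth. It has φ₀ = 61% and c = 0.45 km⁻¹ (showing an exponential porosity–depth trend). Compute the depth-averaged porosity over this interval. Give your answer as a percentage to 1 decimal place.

⟨φ⟩ = (1/(Z₂−Z₁)) ∫ φ₀ e^(−cZ) dZ = φ₀·(e^(−c·Z₁) − e^(−c·Z₂)) / (c·(Z₂−Z₁))
e^(−0.45×3.3) = 0.2265; e^(−0.45×6) = 0.0672
⟨φ⟩ = 0.61 × (0.2265 − 0.0672) / (0.45 × 2.7) = 0.61 × 0.1311 = 0.0800

8.0%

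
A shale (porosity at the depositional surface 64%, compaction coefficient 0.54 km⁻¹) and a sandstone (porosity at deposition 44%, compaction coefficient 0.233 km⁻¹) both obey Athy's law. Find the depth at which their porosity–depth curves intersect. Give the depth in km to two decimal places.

1.22 km

Set n₀ₐ e^(−kₐz) = n₀ᵦ e^(−kᵦz) ⇒ ln(n₀ₐ/n₀ᵦ) = (kₐ − kᵦ)·z
z = ln(0.64/0.44) / (0.54 − 0.233) = 0.3747 / 0.307 = 1.220 km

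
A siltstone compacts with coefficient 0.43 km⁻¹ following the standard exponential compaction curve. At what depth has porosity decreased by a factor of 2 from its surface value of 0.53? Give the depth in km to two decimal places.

1.61 km

φ/φ₀ = 1/2 ⇒ exp(−c·d) = 1/2 ⇒ d = ln(2) / c
d = 0.6931 / 0.43 = 1.612 km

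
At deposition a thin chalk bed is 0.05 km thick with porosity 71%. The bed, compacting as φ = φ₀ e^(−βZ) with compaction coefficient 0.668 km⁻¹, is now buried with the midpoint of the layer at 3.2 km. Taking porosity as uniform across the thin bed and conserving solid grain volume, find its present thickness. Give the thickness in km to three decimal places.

Porosity at 3.2 km: φ = 0.71·exp(−0.668×3.2) = 0.0837
Solid-volume conservation: h(1−φ) = h₀(1−φ₀) ⇒ h = h₀·(1−φ₀)/(1−φ)
h = 0.05 × (1 − 0.71)/(1 − 0.0837) = 0.05 × 0.3165 = 0.0158 km

0.016 km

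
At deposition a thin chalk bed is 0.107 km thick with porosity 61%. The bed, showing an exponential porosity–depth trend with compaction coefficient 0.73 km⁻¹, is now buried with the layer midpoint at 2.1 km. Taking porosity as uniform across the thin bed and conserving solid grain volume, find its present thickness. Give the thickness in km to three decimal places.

Porosity at 2.1 km: φ = 0.61·exp(−0.73×2.1) = 0.1317
Solid-volume conservation: h(1−φ) = h₀(1−φ₀) ⇒ h = h₀·(1−φ₀)/(1−φ)
h = 0.107 × (1 − 0.61)/(1 − 0.1317) = 0.107 × 0.4491 = 0.0481 km

0.048 km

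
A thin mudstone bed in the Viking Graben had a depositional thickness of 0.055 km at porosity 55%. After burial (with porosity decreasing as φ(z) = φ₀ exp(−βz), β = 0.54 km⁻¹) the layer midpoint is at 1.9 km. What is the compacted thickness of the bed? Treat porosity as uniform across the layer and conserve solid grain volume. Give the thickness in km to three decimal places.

Porosity at 1.9 km: φ = 0.55·exp(−0.54×1.9) = 0.1971
Solid-volume conservation: h(1−φ) = h₀(1−φ₀) ⇒ h = h₀·(1−φ₀)/(1−φ)
h = 0.055 × (1 − 0.55)/(1 − 0.1971) = 0.055 × 0.5605 = 0.0308 km

0.031 km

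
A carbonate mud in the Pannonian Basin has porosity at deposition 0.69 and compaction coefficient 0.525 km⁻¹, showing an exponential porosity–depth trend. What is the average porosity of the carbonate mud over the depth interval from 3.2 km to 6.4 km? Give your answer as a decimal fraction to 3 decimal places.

0.062

⟨phi⟩ = (1/(d₂−d₁)) ∫ phi₀ e^(−kd) dd = phi₀·(e^(−k·d₁) − e^(−k·d₂)) / (k·(d₂−d₁))
e^(−0.525×3.2) = 0.1864; e^(−0.525×6.4) = 0.0347
⟨phi⟩ = 0.69 × (0.1864 − 0.0347) / (0.525 × 3.2) = 0.69 × 0.0903 = 0.0623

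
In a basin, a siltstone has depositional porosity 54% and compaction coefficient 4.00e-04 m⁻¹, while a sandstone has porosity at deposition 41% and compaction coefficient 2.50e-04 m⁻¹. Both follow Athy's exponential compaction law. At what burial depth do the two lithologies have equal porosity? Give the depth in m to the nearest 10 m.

1840 m

Working in km (1 km = 1000 m; β in km⁻¹ = β in m⁻¹ × 1000):
Set phi₀ₐ e^(−βₐZ) = phi₀ᵦ e^(−βᵦZ) ⇒ ln(phi₀ₐ/phi₀ᵦ) = (βₐ − βᵦ)·Z
Z = ln(0.54/0.41) / (0.4 − 0.25) = 0.2754 / 0.15 = 1.836 km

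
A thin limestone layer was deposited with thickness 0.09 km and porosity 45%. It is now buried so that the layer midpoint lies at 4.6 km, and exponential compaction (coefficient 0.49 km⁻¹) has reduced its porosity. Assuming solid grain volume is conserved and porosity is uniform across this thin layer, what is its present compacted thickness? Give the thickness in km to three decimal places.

0.052 km

Porosity at 4.6 km: φ = 0.45·exp(−0.49×4.6) = 0.0472
Solid-volume conservation: h(1−φ) = h₀(1−φ₀) ⇒ h = h₀·(1−φ₀)/(1−φ)
h = 0.09 × (1 − 0.45)/(1 − 0.0472) = 0.09 × 0.5773 = 0.0520 km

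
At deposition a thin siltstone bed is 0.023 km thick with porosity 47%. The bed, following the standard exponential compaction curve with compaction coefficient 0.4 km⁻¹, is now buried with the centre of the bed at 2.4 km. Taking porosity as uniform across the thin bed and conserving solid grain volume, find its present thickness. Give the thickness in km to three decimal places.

0.015 km

Porosity at 2.4 km: n = 0.47·exp(−0.4×2.4) = 0.1800
Solid-volume conservation: h(1−n) = h₀(1−n₀) ⇒ h = h₀·(1−n₀)/(1−n)
h = 0.023 × (1 − 0.47)/(1 − 0.1800) = 0.023 × 0.6463 = 0.0149 km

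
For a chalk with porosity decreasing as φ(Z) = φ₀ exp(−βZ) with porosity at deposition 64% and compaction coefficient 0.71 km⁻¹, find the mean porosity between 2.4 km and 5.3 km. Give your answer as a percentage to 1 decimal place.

4.9%

⟨φ⟩ = (1/(Z₂−Z₁)) ∫ φ₀ e^(−βZ) dZ = φ₀·(e^(−β·Z₁) − e^(−β·Z₂)) / (β·(Z₂−Z₁))
e^(−0.71×2.4) = 0.1820; e^(−0.71×5.3) = 0.0232
⟨φ⟩ = 0.64 × (0.1820 − 0.0232) / (0.71 × 2.9) = 0.64 × 0.0771 = 0.0493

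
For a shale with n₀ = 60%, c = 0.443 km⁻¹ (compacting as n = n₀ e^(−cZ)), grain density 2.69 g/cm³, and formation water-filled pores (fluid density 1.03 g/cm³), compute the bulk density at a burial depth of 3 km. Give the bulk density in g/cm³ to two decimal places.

2.43 g/cm³

Porosity at depth: n = 0.6·exp(−0.443×3) = 0.6×0.2647 = 0.1588
Bulk density: ρ_b = (1−n)ρ_g + n·ρ_f = 0.8412×2.69 + 0.1588×1.03
       = 2.263 + 0.164 = 2.426 g/cm³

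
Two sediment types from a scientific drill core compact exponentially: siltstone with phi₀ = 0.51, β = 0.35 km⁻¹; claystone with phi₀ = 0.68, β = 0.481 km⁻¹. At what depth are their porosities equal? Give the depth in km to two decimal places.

2.20 km

Set phi₀ₐ e^(−βₐd) = phi₀ᵦ e^(−βᵦd) ⇒ ln(phi₀ₐ/phi₀ᵦ) = (βₐ − βᵦ)·d
d = ln(0.51/0.68) / (0.35 − 0.481) = -0.2877 / -0.131 = 2.196 km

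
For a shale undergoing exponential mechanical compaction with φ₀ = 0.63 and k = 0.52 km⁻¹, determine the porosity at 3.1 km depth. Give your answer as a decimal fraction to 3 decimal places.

φ = φ₀·exp(−k·d) = 0.63 × exp(−0.52 × 3.1) = 0.63 × exp(−1.612)
  = 0.63 × 0.1995 = 0.1257

0.126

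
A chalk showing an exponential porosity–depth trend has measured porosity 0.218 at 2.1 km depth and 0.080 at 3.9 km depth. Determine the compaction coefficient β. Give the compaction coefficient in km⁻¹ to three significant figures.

0.557 km⁻¹

Athy: phi(d) = phi₀ e^(−βd) ⇒ phi₁/phi₂ = e^{β(d₂−d₁)} ⇒ β = ln(phi₁/phi₂)/(d₂−d₁)
β = ln(0.218/0.08) / (3.9 − 2.1) = ln(2.725) / 1.8 = 1.0025 / 1.8 = 0.5569 km⁻¹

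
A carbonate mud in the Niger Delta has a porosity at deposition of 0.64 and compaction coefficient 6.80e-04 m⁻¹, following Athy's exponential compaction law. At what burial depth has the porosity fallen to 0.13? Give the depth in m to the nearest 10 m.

2340 m

Working in km (1 km = 1000 m; β in km⁻¹ = β in m⁻¹ × 1000):
Invert Athy's law: Z = ln(φ₀/φ) / β
Z = ln(0.64/0.13) / 0.68 = ln(4.923) / 0.68 = 1.5939 / 0.68 = 2.344 km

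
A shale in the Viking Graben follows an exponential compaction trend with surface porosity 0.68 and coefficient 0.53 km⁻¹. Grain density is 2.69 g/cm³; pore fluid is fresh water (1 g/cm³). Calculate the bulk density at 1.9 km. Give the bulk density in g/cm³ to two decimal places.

2.27 g/cm³

Porosity at depth: phi = 0.68·exp(−0.53×1.9) = 0.68×0.3653 = 0.2484
Bulk density: ρ_b = (1−phi)ρ_g + phi·ρ_f = 0.7516×2.69 + 0.2484×1
       = 2.022 + 0.248 = 2.270 g/cm³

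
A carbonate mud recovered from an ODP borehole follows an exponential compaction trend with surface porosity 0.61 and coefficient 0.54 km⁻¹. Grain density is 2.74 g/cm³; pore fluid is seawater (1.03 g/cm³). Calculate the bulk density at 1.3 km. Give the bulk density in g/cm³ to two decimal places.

Porosity at depth: φ = 0.61·exp(−0.54×1.3) = 0.61×0.4956 = 0.3023
Bulk density: ρ_b = (1−φ)ρ_g + φ·ρ_f = 0.6977×2.74 + 0.3023×1.03
       = 1.912 + 0.311 = 2.223 g/cm³

2.22 g/cm³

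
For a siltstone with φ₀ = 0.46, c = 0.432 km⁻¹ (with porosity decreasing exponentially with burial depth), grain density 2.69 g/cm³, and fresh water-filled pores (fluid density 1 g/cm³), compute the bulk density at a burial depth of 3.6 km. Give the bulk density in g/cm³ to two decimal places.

2.53 g/cm³

Porosity at depth: φ = 0.46·exp(−0.432×3.6) = 0.46×0.2111 = 0.0971
Bulk density: ρ_b = (1−φ)ρ_g + φ·ρ_f = 0.9029×2.69 + 0.0971×1
       = 2.429 + 0.097 = 2.526 g/cm³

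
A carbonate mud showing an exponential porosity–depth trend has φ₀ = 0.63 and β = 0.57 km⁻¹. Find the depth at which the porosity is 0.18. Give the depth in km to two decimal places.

Invert Athy's law: d = ln(φ₀/φ) / β
d = ln(0.63/0.18) / 0.57 = ln(3.5) / 0.57 = 1.2528 / 0.57 = 2.198 km

2.20 km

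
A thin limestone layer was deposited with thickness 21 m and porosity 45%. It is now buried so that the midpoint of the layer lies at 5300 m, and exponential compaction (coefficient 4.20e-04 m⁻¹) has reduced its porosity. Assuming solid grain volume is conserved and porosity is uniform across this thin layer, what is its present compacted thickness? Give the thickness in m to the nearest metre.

Working in km (1 km = 1000 m; c in km⁻¹ = c in m⁻¹ × 1000):
Porosity at 5.3 km: n = 0.45·exp(−0.42×5.3) = 0.0486
Solid-volume conservation: h(1−n) = h₀(1−n₀) ⇒ h = h₀·(1−n₀)/(1−n)
h = 0.021 × (1 − 0.45)/(1 − 0.0486) = 0.021 × 0.5781 = 0.0121 km

12 m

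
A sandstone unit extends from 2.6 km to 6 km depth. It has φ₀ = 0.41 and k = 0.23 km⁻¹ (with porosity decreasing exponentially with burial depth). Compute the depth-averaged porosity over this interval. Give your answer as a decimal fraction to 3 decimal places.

0.156

⟨φ⟩ = (1/(z₂−z₁)) ∫ φ₀ e^(−kz) dz = φ₀·(e^(−k·z₁) − e^(−k·z₂)) / (k·(z₂−z₁))
e^(−0.23×2.6) = 0.5499; e^(−0.23×6) = 0.2516
⟨φ⟩ = 0.41 × (0.5499 − 0.2516) / (0.23 × 3.4) = 0.41 × 0.3815 = 0.1564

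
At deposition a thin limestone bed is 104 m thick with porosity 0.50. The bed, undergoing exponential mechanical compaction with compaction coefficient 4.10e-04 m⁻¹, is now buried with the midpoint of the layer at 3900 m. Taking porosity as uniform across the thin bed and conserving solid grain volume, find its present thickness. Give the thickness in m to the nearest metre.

Working in km (1 km = 1000 m; k in km⁻¹ = k in m⁻¹ × 1000):
Porosity at 3.9 km: φ = 0.5·exp(−0.41×3.9) = 0.1010
Solid-volume conservation: h(1−φ) = h₀(1−φ₀) ⇒ h = h₀·(1−φ₀)/(1−φ)
h = 0.104 × (1 − 0.5)/(1 − 0.1010) = 0.104 × 0.5562 = 0.0578 km

58 m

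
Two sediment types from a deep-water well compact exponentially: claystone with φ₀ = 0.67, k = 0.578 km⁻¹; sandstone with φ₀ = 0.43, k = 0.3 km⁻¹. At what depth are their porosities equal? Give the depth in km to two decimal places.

1.60 km

Set φ₀ₐ e^(−kₐZ) = φ₀ᵦ e^(−kᵦZ) ⇒ ln(φ₀ₐ/φ₀ᵦ) = (kₐ − kᵦ)·Z
Z = ln(0.67/0.43) / (0.578 − 0.3) = 0.4435 / 0.278 = 1.595 km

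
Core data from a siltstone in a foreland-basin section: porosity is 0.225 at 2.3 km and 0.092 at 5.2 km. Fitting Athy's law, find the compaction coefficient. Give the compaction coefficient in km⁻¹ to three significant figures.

Athy: φ(Z) = φ₀ e^(−cZ) ⇒ φ₁/φ₂ = e^{c(Z₂−Z₁)} ⇒ c = ln(φ₁/φ₂)/(Z₂−Z₁)
c = ln(0.225/0.092) / (5.2 − 2.3) = ln(2.446) / 2.9 = 0.8943 / 2.9 = 0.3084 km⁻¹

0.308 km⁻¹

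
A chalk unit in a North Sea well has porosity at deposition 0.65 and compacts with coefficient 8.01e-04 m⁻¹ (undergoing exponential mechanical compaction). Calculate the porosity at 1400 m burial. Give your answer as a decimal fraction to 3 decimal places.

0.212

Working in km (1 km = 1000 m; k in km⁻¹ = k in m⁻¹ × 1000):
φ = φ₀·exp(−k·Z) = 0.65 × exp(−0.801 × 1.4) = 0.65 × exp(−1.121)
  = 0.65 × 0.3258 = 0.2118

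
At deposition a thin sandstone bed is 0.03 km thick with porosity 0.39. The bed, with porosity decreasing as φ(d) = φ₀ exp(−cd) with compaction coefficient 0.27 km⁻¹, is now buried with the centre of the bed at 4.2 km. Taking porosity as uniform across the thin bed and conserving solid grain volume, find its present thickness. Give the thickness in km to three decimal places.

Porosity at 4.2 km: φ = 0.39·exp(−0.27×4.2) = 0.1255
Solid-volume conservation: h(1−φ) = h₀(1−φ₀) ⇒ h = h₀·(1−φ₀)/(1−φ)
h = 0.03 × (1 − 0.39)/(1 − 0.1255) = 0.03 × 0.6975 = 0.0209 km

0.021 km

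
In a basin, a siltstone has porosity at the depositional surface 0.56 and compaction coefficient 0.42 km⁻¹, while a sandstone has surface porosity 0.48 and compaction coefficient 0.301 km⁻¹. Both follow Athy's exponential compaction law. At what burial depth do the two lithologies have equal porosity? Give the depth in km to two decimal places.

1.30 km

Set n₀ₐ e^(−kₐz) = n₀ᵦ e^(−kᵦz) ⇒ ln(n₀ₐ/n₀ᵦ) = (kₐ − kᵦ)·z
z = ln(0.56/0.48) / (0.42 − 0.301) = 0.1542 / 0.119 = 1.295 km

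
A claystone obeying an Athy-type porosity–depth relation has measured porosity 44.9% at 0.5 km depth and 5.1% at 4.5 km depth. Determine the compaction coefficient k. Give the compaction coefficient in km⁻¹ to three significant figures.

0.544 km⁻¹

Athy: n(d) = n₀ e^(−kd) ⇒ n₁/n₂ = e^{k(d₂−d₁)} ⇒ k = ln(n₁/n₂)/(d₂−d₁)
k = ln(0.449/0.051) / (4.5 − 0.5) = ln(8.804) / 4 = 2.1752 / 4 = 0.5438 km⁻¹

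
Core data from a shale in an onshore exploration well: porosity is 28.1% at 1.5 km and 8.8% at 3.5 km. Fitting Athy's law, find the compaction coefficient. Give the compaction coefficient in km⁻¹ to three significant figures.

0.581 km⁻¹

Athy: φ(d) = φ₀ e^(−cd) ⇒ φ₁/φ₂ = e^{c(d₂−d₁)} ⇒ c = ln(φ₁/φ₂)/(d₂−d₁)
c = ln(0.281/0.088) / (3.5 − 1.5) = ln(3.193) / 2 = 1.1610 / 2 = 0.5805 km⁻¹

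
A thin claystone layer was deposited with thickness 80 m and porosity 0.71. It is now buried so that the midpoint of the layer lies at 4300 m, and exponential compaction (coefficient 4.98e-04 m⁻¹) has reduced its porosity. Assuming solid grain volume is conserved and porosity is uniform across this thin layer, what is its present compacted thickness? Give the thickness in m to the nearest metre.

25 m

Working in km (1 km = 1000 m; β in km⁻¹ = β in m⁻¹ × 1000):
Porosity at 4.3 km: n = 0.71·exp(−0.498×4.3) = 0.0834
Solid-volume conservation: h(1−n) = h₀(1−n₀) ⇒ h = h₀·(1−n₀)/(1−n)
h = 0.08 × (1 − 0.71)/(1 − 0.0834) = 0.08 × 0.3164 = 0.0253 km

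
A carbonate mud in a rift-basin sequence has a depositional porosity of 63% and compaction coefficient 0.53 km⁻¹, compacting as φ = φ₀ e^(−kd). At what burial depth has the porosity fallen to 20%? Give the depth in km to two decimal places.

2.16 km

Invert Athy's law: d = ln(φ₀/φ) / k
d = ln(0.63/0.2) / 0.53 = ln(3.15) / 0.53 = 1.1474 / 0.53 = 2.165 km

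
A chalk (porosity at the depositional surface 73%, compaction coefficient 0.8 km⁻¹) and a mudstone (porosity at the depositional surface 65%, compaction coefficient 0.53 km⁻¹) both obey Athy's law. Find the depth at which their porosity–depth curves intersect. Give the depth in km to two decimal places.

0.43 km

Set φ₀ₐ e^(−cₐz) = φ₀ᵦ e^(−cᵦz) ⇒ ln(φ₀ₐ/φ₀ᵦ) = (cₐ − cᵦ)·z
z = ln(0.73/0.65) / (0.8 − 0.53) = 0.1161 / 0.27 = 0.430 km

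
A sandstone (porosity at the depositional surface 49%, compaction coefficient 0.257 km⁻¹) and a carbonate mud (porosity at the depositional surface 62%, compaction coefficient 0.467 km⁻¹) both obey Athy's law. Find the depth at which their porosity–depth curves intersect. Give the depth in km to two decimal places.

1.12 km

Set phi₀ₐ e^(−kₐZ) = phi₀ᵦ e^(−kᵦZ) ⇒ ln(phi₀ₐ/phi₀ᵦ) = (kₐ − kᵦ)·Z
Z = ln(0.49/0.62) / (0.257 − 0.467) = -0.2353 / -0.21 = 1.121 km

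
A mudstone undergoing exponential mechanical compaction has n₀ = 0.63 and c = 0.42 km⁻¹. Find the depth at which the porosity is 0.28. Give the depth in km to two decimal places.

1.93 km

Invert Athy's law: d = ln(n₀/n) / c
d = ln(0.63/0.28) / 0.42 = ln(2.25) / 0.42 = 0.8109 / 0.42 = 1.931 km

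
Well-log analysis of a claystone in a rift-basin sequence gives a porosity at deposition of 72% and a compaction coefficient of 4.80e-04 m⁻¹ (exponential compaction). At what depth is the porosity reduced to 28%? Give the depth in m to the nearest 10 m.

1970 m

Working in km (1 km = 1000 m; c in km⁻¹ = c in m⁻¹ × 1000):
Invert Athy's law: d = ln(φ₀/φ) / c
d = ln(0.72/0.28) / 0.48 = ln(2.571) / 0.48 = 0.9445 / 0.48 = 1.968 km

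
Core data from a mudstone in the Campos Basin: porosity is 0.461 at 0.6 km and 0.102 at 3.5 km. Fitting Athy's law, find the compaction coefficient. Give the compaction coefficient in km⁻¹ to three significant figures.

Athy: φ(d) = φ₀ e^(−cd) ⇒ φ₁/φ₂ = e^{c(d₂−d₁)} ⇒ c = ln(φ₁/φ₂)/(d₂−d₁)
c = ln(0.461/0.102) / (3.5 − 0.6) = ln(4.52) / 2.9 = 1.5084 / 2.9 = 0.5201 km⁻¹

0.520 km⁻¹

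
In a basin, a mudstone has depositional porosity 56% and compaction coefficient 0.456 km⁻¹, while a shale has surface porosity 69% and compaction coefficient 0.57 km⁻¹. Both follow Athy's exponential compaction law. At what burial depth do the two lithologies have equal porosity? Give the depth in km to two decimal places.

Set phi₀ₐ e^(−kₐd) = phi₀ᵦ e^(−kᵦd) ⇒ ln(phi₀ₐ/phi₀ᵦ) = (kₐ − kᵦ)·d
d = ln(0.56/0.69) / (0.456 − 0.57) = -0.2088 / -0.114 = 1.831 km

1.83 km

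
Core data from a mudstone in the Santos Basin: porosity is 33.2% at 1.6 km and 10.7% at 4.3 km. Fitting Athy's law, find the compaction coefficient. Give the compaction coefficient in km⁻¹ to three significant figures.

Athy: phi(d) = phi₀ e^(−βd) ⇒ phi₁/phi₂ = e^{β(d₂−d₁)} ⇒ β = ln(phi₁/phi₂)/(d₂−d₁)
β = ln(0.332/0.107) / (4.3 − 1.6) = ln(3.103) / 2.7 = 1.1323 / 2.7 = 0.4194 km⁻¹

0.419 km⁻¹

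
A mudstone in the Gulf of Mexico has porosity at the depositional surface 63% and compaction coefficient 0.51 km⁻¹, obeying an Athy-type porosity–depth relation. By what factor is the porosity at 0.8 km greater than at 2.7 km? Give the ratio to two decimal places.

phi(z₁)/phi(z₂) = e^(−β·z₁)/e^(−β·z₂) = e^{β(z₂−z₁)}
= exp(0.51 × 1.9) = exp(0.969) = 2.6353

2.64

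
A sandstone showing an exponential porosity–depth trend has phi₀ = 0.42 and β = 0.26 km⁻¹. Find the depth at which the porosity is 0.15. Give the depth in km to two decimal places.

Invert Athy's law: d = ln(phi₀/phi) / β
d = ln(0.42/0.15) / 0.26 = ln(2.8) / 0.26 = 1.0296 / 0.26 = 3.960 km

3.96 km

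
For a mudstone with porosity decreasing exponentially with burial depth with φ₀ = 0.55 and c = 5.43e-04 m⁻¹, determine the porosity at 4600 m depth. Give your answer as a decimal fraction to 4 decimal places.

Working in km (1 km = 1000 m; c in km⁻¹ = c in m⁻¹ × 1000):
φ = φ₀·exp(−c·d) = 0.55 × exp(−0.543 × 4.6) = 0.55 × exp(−2.498)
  = 0.55 × 0.0823 = 0.0452

0.0452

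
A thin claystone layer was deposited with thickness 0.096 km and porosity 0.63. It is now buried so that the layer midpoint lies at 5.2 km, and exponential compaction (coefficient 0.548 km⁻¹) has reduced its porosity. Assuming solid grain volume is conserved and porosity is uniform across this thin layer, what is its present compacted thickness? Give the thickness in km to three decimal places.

Porosity at 5.2 km: phi = 0.63·exp(−0.548×5.2) = 0.0365
Solid-volume conservation: h(1−phi) = h₀(1−phi₀) ⇒ h = h₀·(1−phi₀)/(1−phi)
h = 0.096 × (1 − 0.63)/(1 − 0.0365) = 0.096 × 0.3840 = 0.0369 km

0.037 km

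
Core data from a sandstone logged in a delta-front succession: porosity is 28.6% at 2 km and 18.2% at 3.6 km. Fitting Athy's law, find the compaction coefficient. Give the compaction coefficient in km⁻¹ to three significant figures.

0.282 km⁻¹

Athy: φ(Z) = φ₀ e^(−βZ) ⇒ φ₁/φ₂ = e^{β(Z₂−Z₁)} ⇒ β = ln(φ₁/φ₂)/(Z₂−Z₁)
β = ln(0.286/0.182) / (3.6 − 2) = ln(1.571) / 1.6 = 0.4520 / 1.6 = 0.2825 km⁻¹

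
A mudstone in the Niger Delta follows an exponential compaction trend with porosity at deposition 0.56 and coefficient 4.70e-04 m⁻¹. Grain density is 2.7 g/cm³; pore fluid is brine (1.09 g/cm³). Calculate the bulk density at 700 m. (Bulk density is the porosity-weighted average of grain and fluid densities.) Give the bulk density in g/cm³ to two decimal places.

Working in km (1 km = 1000 m; c in km⁻¹ = c in m⁻¹ × 1000):
Porosity at depth: n = 0.56·exp(−0.47×0.7) = 0.56×0.7196 = 0.4030
Bulk density: ρ_b = (1−n)ρ_g + n·ρ_f = 0.5970×2.7 + 0.4030×1.09
       = 1.612 + 0.439 = 2.051 g/cm³

2.05 g/cm³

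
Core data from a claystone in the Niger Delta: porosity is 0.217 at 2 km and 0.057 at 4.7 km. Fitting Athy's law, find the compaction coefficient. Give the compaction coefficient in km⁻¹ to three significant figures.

0.495 km⁻¹

Athy: phi(Z) = phi₀ e^(−cZ) ⇒ phi₁/phi₂ = e^{c(Z₂−Z₁)} ⇒ c = ln(phi₁/phi₂)/(Z₂−Z₁)
c = ln(0.217/0.057) / (4.7 − 2) = ln(3.807) / 2.7 = 1.3368 / 2.7 = 0.4951 km⁻¹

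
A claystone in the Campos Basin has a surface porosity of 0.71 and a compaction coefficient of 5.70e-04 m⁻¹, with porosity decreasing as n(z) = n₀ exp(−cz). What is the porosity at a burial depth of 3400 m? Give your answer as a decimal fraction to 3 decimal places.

Working in km (1 km = 1000 m; c in km⁻¹ = c in m⁻¹ × 1000):
n = n₀·exp(−c·z) = 0.71 × exp(−0.57 × 3.4) = 0.71 × exp(−1.938)
  = 0.71 × 0.1440 = 0.1022

0.102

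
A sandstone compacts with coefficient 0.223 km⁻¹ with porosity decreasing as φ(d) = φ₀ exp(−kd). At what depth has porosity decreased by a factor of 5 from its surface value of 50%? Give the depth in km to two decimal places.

7.22 km

φ/φ₀ = 1/5 ⇒ exp(−k·d) = 1/5 ⇒ d = ln(5) / k
d = 1.6094 / 0.223 = 7.217 km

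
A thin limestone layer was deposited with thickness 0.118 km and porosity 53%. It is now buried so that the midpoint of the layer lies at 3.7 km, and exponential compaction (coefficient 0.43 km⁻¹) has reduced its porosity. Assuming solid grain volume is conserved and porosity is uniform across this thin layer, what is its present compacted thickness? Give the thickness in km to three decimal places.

Porosity at 3.7 km: φ = 0.53·exp(−0.43×3.7) = 0.1080
Solid-volume conservation: h(1−φ) = h₀(1−φ₀) ⇒ h = h₀·(1−φ₀)/(1−φ)
h = 0.118 × (1 − 0.53)/(1 − 0.1080) = 0.118 × 0.5269 = 0.0622 km

0.062 km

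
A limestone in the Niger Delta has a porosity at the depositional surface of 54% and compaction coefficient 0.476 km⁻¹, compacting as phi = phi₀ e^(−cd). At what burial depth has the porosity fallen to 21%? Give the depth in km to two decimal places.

1.98 km

Invert Athy's law: d = ln(phi₀/phi) / c
d = ln(0.54/0.21) / 0.476 = ln(2.571) / 0.476 = 0.9445 / 0.476 = 1.984 km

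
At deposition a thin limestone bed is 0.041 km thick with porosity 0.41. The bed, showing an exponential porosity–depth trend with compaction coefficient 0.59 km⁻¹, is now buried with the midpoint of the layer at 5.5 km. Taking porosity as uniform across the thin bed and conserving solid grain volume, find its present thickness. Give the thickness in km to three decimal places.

Porosity at 5.5 km: phi = 0.41·exp(−0.59×5.5) = 0.0160
Solid-volume conservation: h(1−phi) = h₀(1−phi₀) ⇒ h = h₀·(1−phi₀)/(1−phi)
h = 0.041 × (1 − 0.41)/(1 − 0.0160) = 0.041 × 0.5996 = 0.0246 km

0.025 km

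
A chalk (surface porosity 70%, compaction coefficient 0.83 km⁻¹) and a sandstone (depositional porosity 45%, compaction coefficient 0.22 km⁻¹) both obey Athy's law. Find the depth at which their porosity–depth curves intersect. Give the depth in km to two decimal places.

Set n₀ₐ e^(−kₐz) = n₀ᵦ e^(−kᵦz) ⇒ ln(n₀ₐ/n₀ᵦ) = (kₐ − kᵦ)·z
z = ln(0.7/0.45) / (0.83 − 0.22) = 0.4418 / 0.61 = 0.724 km

0.72 km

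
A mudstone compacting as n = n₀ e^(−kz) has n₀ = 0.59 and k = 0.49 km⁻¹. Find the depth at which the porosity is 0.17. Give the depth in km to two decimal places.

2.54 km

Invert Athy's law: z = ln(n₀/n) / k
z = ln(0.59/0.17) / 0.49 = ln(3.471) / 0.49 = 1.2443 / 0.49 = 2.539 km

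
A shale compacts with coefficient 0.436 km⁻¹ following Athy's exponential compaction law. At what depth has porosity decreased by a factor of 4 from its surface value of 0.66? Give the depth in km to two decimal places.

φ/φ₀ = 1/4 ⇒ exp(−c·Z) = 1/4 ⇒ Z = ln(4) / c
Z = 1.3863 / 0.436 = 3.180 km

3.18 km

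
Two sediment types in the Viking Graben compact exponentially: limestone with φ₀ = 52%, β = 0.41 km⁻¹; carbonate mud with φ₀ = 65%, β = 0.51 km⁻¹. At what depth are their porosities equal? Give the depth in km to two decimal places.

Set φ₀ₐ e^(−βₐd) = φ₀ᵦ e^(−βᵦd) ⇒ ln(φ₀ₐ/φ₀ᵦ) = (βₐ − βᵦ)·d
d = ln(0.52/0.65) / (0.41 − 0.51) = -0.2231 / -0.1 = 2.231 km

2.23 km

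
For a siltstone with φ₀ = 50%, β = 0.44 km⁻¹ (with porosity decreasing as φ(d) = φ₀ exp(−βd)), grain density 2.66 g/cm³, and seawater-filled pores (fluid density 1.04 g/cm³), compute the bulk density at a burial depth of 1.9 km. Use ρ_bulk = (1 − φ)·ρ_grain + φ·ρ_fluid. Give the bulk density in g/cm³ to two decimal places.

2.31 g/cm³

Porosity at depth: φ = 0.5·exp(−0.44×1.9) = 0.5×0.4334 = 0.2167
Bulk density: ρ_b = (1−φ)ρ_g + φ·ρ_f = 0.7833×2.66 + 0.2167×1.04
       = 2.084 + 0.225 = 2.309 g/cm³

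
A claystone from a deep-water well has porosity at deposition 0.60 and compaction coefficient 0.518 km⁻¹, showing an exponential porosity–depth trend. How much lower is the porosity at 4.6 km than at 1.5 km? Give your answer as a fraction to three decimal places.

n(1.5) = 0.6·e^(−0.518×1.5) = 0.2759
n(4.6) = 0.6·e^(−0.518×4.6) = 0.0554
Δn = 0.2759 − 0.0554 = 0.2205

0.220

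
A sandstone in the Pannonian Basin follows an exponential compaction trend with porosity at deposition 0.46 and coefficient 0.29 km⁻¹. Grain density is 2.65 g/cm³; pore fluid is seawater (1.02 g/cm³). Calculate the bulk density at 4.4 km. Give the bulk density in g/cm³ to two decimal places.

Porosity at depth: φ = 0.46·exp(−0.29×4.4) = 0.46×0.2792 = 0.1284
Bulk density: ρ_b = (1−φ)ρ_g + φ·ρ_f = 0.8716×2.65 + 0.1284×1.02
       = 2.310 + 0.131 = 2.441 g/cm³

2.44 g/cm³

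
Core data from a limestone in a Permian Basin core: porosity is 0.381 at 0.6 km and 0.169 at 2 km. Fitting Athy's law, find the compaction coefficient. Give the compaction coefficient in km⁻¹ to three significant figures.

Athy: phi(Z) = phi₀ e^(−βZ) ⇒ phi₁/phi₂ = e^{β(Z₂−Z₁)} ⇒ β = ln(phi₁/phi₂)/(Z₂−Z₁)
β = ln(0.381/0.169) / (2 − 0.6) = ln(2.254) / 1.4 = 0.8129 / 1.4 = 0.5806 km⁻¹

0.581 km⁻¹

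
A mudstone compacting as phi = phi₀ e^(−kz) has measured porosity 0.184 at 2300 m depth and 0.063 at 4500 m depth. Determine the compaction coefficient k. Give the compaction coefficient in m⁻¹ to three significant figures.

Working in km (1 km = 1000 m; k in km⁻¹ = k in m⁻¹ × 1000):
Athy: phi(z) = phi₀ e^(−kz) ⇒ phi₁/phi₂ = e^{k(z₂−z₁)} ⇒ k = ln(phi₁/phi₂)/(z₂−z₁)
k = ln(0.184/0.063) / (4.5 − 2.3) = ln(2.921) / 2.2 = 1.0718 / 2.2 = 0.4872 km⁻¹

0.000487 m⁻¹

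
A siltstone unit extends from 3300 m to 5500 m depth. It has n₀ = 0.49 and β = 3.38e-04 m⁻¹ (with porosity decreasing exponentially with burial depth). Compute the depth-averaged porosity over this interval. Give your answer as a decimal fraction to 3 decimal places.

Working in km (1 km = 1000 m; β in km⁻¹ = β in m⁻¹ × 1000):
⟨n⟩ = (1/(Z₂−Z₁)) ∫ n₀ e^(−βZ) dZ = n₀·(e^(−β·Z₁) − e^(−β·Z₂)) / (β·(Z₂−Z₁))
e^(−0.338×3.3) = 0.3278; e^(−0.338×5.5) = 0.1558
⟨n⟩ = 0.49 × (0.3278 − 0.1558) / (0.338 × 2.2) = 0.49 × 0.2312 = 0.1133

0.113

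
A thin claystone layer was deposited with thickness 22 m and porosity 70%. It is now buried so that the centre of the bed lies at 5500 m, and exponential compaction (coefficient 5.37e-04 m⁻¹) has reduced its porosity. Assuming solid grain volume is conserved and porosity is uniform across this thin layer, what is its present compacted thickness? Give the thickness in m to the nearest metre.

7 m

Working in km (1 km = 1000 m; k in km⁻¹ = k in m⁻¹ × 1000):
Porosity at 5.5 km: n = 0.7·exp(−0.537×5.5) = 0.0365
Solid-volume conservation: h(1−n) = h₀(1−n₀) ⇒ h = h₀·(1−n₀)/(1−n)
h = 0.022 × (1 − 0.7)/(1 − 0.0365) = 0.022 × 0.3114 = 0.0069 km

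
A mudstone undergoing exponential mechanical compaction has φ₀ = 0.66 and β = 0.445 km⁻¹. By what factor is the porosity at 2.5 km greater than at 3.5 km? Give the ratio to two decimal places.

φ(z₁)/φ(z₂) = e^(−β·z₁)/e^(−β·z₂) = e^{β(z₂−z₁)}
= exp(0.445 × 1) = exp(0.445) = 1.5605

1.56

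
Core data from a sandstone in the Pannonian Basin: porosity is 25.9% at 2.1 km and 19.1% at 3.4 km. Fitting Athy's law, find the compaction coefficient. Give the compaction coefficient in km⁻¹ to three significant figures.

0.234 km⁻¹

Athy: φ(z) = φ₀ e^(−cz) ⇒ φ₁/φ₂ = e^{c(z₂−z₁)} ⇒ c = ln(φ₁/φ₂)/(z₂−z₁)
c = ln(0.259/0.191) / (3.4 − 2.1) = ln(1.356) / 1.3 = 0.3046 / 1.3 = 0.2343 km⁻¹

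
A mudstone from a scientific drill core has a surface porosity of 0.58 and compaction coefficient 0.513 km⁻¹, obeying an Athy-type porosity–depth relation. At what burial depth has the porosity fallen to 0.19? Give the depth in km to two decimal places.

Invert Athy's law: z = ln(n₀/n) / k
z = ln(0.58/0.19) / 0.513 = ln(3.053) / 0.513 = 1.1160 / 0.513 = 2.175 km

2.18 km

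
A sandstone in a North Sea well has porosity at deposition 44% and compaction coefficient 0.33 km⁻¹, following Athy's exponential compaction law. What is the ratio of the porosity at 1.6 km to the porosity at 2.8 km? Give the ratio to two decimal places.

1.49

n(d₁)/n(d₂) = e^(−β·d₁)/e^(−β·d₂) = e^{β(d₂−d₁)}
= exp(0.33 × 1.2) = exp(0.396) = 1.4859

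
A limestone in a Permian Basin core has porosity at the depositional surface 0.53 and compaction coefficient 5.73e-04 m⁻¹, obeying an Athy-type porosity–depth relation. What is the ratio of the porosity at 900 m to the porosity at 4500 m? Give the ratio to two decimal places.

Working in km (1 km = 1000 m; β in km⁻¹ = β in m⁻¹ × 1000):
n(z₁)/n(z₂) = e^(−β·z₁)/e^(−β·z₂) = e^{β(z₂−z₁)}
= exp(0.573 × 3.6) = exp(2.063) = 7.8680

7.87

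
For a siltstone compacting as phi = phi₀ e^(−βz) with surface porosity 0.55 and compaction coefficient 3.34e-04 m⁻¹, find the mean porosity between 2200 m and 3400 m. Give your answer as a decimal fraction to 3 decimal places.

Working in km (1 km = 1000 m; β in km⁻¹ = β in m⁻¹ × 1000):
⟨phi⟩ = (1/(z₂−z₁)) ∫ phi₀ e^(−βz) dz = phi₀·(e^(−β·z₁) − e^(−β·z₂)) / (β·(z₂−z₁))
e^(−0.334×2.2) = 0.4796; e^(−0.334×3.4) = 0.3212
⟨phi⟩ = 0.55 × (0.4796 − 0.3212) / (0.334 × 1.2) = 0.55 × 0.3951 = 0.2173

0.217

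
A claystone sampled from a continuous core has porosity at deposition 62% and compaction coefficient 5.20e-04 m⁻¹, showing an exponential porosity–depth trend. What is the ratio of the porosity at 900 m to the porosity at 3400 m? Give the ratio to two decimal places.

3.67

Working in km (1 km = 1000 m; c in km⁻¹ = c in m⁻¹ × 1000):
n(Z₁)/n(Z₂) = e^(−c·Z₁)/e^(−c·Z₂) = e^{c(Z₂−Z₁)}
= exp(0.52 × 2.5) = exp(1.3) = 3.6693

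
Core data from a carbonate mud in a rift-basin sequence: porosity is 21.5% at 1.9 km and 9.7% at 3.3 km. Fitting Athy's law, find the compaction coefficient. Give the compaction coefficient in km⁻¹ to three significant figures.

0.569 km⁻¹

Athy: φ(z) = φ₀ e^(−kz) ⇒ φ₁/φ₂ = e^{k(z₂−z₁)} ⇒ k = ln(φ₁/φ₂)/(z₂−z₁)
k = ln(0.215/0.097) / (3.3 − 1.9) = ln(2.216) / 1.4 = 0.7959 / 1.4 = 0.5685 km⁻¹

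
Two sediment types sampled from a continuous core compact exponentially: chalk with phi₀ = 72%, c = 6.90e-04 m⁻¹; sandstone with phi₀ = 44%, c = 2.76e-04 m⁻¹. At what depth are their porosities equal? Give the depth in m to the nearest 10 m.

Working in km (1 km = 1000 m; c in km⁻¹ = c in m⁻¹ × 1000):
Set phi₀ₐ e^(−cₐz) = phi₀ᵦ e^(−cᵦz) ⇒ ln(phi₀ₐ/phi₀ᵦ) = (cₐ − cᵦ)·z
z = ln(0.72/0.44) / (0.69 − 0.276) = 0.4925 / 0.414 = 1.190 km

1190 m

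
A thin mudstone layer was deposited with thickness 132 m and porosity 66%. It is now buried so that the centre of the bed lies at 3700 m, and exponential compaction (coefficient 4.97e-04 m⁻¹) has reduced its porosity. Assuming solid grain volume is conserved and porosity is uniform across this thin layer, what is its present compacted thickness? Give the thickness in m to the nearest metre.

Working in km (1 km = 1000 m; β in km⁻¹ = β in m⁻¹ × 1000):
Porosity at 3.7 km: n = 0.66·exp(−0.497×3.7) = 0.1049
Solid-volume conservation: h(1−n) = h₀(1−n₀) ⇒ h = h₀·(1−n₀)/(1−n)
h = 0.132 × (1 − 0.66)/(1 − 0.1049) = 0.132 × 0.3799 = 0.0501 km

50 m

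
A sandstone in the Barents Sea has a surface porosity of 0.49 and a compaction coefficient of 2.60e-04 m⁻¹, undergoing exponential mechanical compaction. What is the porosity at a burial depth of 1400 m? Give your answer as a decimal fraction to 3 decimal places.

Working in km (1 km = 1000 m; β in km⁻¹ = β in m⁻¹ × 1000):
phi = phi₀·exp(−β·d) = 0.49 × exp(−0.26 × 1.4) = 0.49 × exp(−0.364)
  = 0.49 × 0.6949 = 0.3405

0.340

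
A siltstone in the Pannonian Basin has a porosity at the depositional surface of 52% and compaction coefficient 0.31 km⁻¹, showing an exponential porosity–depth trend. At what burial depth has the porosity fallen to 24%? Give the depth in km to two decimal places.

2.49 km

Invert Athy's law: z = ln(n₀/n) / c
z = ln(0.52/0.24) / 0.31 = ln(2.167) / 0.31 = 0.7732 / 0.31 = 2.494 km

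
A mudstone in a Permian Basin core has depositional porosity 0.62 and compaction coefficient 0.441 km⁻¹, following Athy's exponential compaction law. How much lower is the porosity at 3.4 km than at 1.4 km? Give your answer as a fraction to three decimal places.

0.196

φ(1.4) = 0.62·e^(−0.441×1.4) = 0.3344
φ(3.4) = 0.62·e^(−0.441×3.4) = 0.1384
Δφ = 0.3344 − 0.1384 = 0.1960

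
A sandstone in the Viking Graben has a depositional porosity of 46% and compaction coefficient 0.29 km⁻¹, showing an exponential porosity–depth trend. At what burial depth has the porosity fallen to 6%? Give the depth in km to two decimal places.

7.02 km

Invert Athy's law: d = ln(phi₀/phi) / β
d = ln(0.46/0.06) / 0.29 = ln(7.667) / 0.29 = 2.0369 / 0.29 = 7.024 km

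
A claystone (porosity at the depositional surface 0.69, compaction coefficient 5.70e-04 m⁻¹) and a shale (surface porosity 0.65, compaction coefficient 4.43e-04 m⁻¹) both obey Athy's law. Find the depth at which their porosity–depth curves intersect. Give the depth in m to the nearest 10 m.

470 m

Working in km (1 km = 1000 m; c in km⁻¹ = c in m⁻¹ × 1000):
Set phi₀ₐ e^(−cₐd) = phi₀ᵦ e^(−cᵦd) ⇒ ln(phi₀ₐ/phi₀ᵦ) = (cₐ − cᵦ)·d
d = ln(0.69/0.65) / (0.57 − 0.443) = 0.0597 / 0.127 = 0.470 km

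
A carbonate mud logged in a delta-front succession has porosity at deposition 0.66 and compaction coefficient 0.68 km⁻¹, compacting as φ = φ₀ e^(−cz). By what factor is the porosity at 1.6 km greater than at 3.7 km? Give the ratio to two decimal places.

φ(z₁)/φ(z₂) = e^(−c·z₁)/e^(−c·z₂) = e^{c(z₂−z₁)}
= exp(0.68 × 2.1) = exp(1.428) = 4.1704

4.17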